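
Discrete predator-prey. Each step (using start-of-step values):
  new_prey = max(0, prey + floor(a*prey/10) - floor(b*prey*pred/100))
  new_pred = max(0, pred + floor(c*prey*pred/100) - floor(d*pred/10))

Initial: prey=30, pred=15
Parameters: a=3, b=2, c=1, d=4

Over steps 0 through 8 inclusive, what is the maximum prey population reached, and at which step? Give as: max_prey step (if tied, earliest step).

Step 1: prey: 30+9-9=30; pred: 15+4-6=13
Step 2: prey: 30+9-7=32; pred: 13+3-5=11
Step 3: prey: 32+9-7=34; pred: 11+3-4=10
Step 4: prey: 34+10-6=38; pred: 10+3-4=9
Step 5: prey: 38+11-6=43; pred: 9+3-3=9
Step 6: prey: 43+12-7=48; pred: 9+3-3=9
Step 7: prey: 48+14-8=54; pred: 9+4-3=10
Step 8: prey: 54+16-10=60; pred: 10+5-4=11
Max prey = 60 at step 8

Answer: 60 8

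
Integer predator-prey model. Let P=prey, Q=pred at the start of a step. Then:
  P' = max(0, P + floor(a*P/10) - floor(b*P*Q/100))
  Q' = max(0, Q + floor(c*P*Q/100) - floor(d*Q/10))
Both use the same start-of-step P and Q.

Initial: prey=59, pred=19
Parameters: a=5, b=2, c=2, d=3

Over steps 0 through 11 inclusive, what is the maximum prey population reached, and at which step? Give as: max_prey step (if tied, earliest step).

Step 1: prey: 59+29-22=66; pred: 19+22-5=36
Step 2: prey: 66+33-47=52; pred: 36+47-10=73
Step 3: prey: 52+26-75=3; pred: 73+75-21=127
Step 4: prey: 3+1-7=0; pred: 127+7-38=96
Step 5: prey: 0+0-0=0; pred: 96+0-28=68
Step 6: prey: 0+0-0=0; pred: 68+0-20=48
Step 7: prey: 0+0-0=0; pred: 48+0-14=34
Step 8: prey: 0+0-0=0; pred: 34+0-10=24
Step 9: prey: 0+0-0=0; pred: 24+0-7=17
Step 10: prey: 0+0-0=0; pred: 17+0-5=12
Step 11: prey: 0+0-0=0; pred: 12+0-3=9
Max prey = 66 at step 1

Answer: 66 1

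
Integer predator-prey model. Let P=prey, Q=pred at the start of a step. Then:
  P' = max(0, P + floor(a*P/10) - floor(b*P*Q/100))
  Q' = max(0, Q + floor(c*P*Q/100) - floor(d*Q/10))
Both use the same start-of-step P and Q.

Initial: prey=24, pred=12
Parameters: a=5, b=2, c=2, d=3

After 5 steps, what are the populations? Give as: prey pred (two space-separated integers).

Step 1: prey: 24+12-5=31; pred: 12+5-3=14
Step 2: prey: 31+15-8=38; pred: 14+8-4=18
Step 3: prey: 38+19-13=44; pred: 18+13-5=26
Step 4: prey: 44+22-22=44; pred: 26+22-7=41
Step 5: prey: 44+22-36=30; pred: 41+36-12=65

Answer: 30 65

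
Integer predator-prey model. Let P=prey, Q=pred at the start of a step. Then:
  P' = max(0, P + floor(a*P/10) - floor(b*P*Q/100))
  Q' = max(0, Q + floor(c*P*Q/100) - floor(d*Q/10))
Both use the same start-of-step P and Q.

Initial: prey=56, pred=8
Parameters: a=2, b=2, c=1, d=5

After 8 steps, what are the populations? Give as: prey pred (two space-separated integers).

Step 1: prey: 56+11-8=59; pred: 8+4-4=8
Step 2: prey: 59+11-9=61; pred: 8+4-4=8
Step 3: prey: 61+12-9=64; pred: 8+4-4=8
Step 4: prey: 64+12-10=66; pred: 8+5-4=9
Step 5: prey: 66+13-11=68; pred: 9+5-4=10
Step 6: prey: 68+13-13=68; pred: 10+6-5=11
Step 7: prey: 68+13-14=67; pred: 11+7-5=13
Step 8: prey: 67+13-17=63; pred: 13+8-6=15

Answer: 63 15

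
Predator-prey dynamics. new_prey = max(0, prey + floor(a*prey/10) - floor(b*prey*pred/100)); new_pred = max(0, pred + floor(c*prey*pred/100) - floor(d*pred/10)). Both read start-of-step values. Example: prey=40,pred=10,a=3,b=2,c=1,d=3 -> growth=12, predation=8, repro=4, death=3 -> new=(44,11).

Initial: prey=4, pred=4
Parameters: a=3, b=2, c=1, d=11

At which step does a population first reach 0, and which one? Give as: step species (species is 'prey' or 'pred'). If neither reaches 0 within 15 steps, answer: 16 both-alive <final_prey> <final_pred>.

Answer: 1 pred

Derivation:
Step 1: prey: 4+1-0=5; pred: 4+0-4=0
First extinction: pred at step 1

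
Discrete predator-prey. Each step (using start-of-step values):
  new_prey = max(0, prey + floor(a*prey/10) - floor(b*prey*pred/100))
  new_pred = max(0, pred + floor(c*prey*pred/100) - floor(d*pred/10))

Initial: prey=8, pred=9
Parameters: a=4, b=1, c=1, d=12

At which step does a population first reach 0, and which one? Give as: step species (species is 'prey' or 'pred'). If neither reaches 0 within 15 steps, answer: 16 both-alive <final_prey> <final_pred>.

Answer: 1 pred

Derivation:
Step 1: prey: 8+3-0=11; pred: 9+0-10=0
First extinction: pred at step 1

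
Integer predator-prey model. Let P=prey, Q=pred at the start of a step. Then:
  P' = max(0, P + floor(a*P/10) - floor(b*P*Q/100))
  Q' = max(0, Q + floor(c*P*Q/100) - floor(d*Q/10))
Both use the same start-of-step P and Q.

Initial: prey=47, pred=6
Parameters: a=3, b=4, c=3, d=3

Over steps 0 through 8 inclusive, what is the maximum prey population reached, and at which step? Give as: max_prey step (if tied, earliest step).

Answer: 50 1

Derivation:
Step 1: prey: 47+14-11=50; pred: 6+8-1=13
Step 2: prey: 50+15-26=39; pred: 13+19-3=29
Step 3: prey: 39+11-45=5; pred: 29+33-8=54
Step 4: prey: 5+1-10=0; pred: 54+8-16=46
Step 5: prey: 0+0-0=0; pred: 46+0-13=33
Step 6: prey: 0+0-0=0; pred: 33+0-9=24
Step 7: prey: 0+0-0=0; pred: 24+0-7=17
Step 8: prey: 0+0-0=0; pred: 17+0-5=12
Max prey = 50 at step 1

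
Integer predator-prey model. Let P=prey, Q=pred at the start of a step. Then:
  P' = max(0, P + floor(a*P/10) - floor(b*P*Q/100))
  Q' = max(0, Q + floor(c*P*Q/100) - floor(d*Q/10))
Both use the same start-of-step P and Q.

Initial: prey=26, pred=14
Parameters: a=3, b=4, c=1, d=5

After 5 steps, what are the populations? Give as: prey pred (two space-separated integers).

Step 1: prey: 26+7-14=19; pred: 14+3-7=10
Step 2: prey: 19+5-7=17; pred: 10+1-5=6
Step 3: prey: 17+5-4=18; pred: 6+1-3=4
Step 4: prey: 18+5-2=21; pred: 4+0-2=2
Step 5: prey: 21+6-1=26; pred: 2+0-1=1

Answer: 26 1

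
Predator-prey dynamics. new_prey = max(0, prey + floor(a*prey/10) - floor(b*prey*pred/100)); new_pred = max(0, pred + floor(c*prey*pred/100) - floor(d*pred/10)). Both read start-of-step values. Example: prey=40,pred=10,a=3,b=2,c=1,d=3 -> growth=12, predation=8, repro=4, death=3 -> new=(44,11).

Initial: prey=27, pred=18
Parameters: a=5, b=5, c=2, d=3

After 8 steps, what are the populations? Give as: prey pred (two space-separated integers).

Answer: 1 4

Derivation:
Step 1: prey: 27+13-24=16; pred: 18+9-5=22
Step 2: prey: 16+8-17=7; pred: 22+7-6=23
Step 3: prey: 7+3-8=2; pred: 23+3-6=20
Step 4: prey: 2+1-2=1; pred: 20+0-6=14
Step 5: prey: 1+0-0=1; pred: 14+0-4=10
Step 6: prey: 1+0-0=1; pred: 10+0-3=7
Step 7: prey: 1+0-0=1; pred: 7+0-2=5
Step 8: prey: 1+0-0=1; pred: 5+0-1=4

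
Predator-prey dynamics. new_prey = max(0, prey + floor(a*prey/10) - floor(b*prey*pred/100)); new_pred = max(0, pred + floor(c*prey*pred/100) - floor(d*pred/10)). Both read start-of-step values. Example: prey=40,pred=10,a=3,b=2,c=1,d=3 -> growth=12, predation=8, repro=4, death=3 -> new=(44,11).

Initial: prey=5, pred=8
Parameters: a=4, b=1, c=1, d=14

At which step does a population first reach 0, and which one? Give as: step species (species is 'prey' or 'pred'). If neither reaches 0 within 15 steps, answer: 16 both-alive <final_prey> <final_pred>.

Answer: 1 pred

Derivation:
Step 1: prey: 5+2-0=7; pred: 8+0-11=0
First extinction: pred at step 1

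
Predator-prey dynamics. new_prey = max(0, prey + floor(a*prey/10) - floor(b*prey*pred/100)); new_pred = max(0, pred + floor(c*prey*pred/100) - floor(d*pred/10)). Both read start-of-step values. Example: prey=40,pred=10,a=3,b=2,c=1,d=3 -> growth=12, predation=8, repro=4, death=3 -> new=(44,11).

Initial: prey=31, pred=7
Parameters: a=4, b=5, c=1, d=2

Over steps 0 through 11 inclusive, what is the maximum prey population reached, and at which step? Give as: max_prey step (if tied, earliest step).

Answer: 33 1

Derivation:
Step 1: prey: 31+12-10=33; pred: 7+2-1=8
Step 2: prey: 33+13-13=33; pred: 8+2-1=9
Step 3: prey: 33+13-14=32; pred: 9+2-1=10
Step 4: prey: 32+12-16=28; pred: 10+3-2=11
Step 5: prey: 28+11-15=24; pred: 11+3-2=12
Step 6: prey: 24+9-14=19; pred: 12+2-2=12
Step 7: prey: 19+7-11=15; pred: 12+2-2=12
Step 8: prey: 15+6-9=12; pred: 12+1-2=11
Step 9: prey: 12+4-6=10; pred: 11+1-2=10
Step 10: prey: 10+4-5=9; pred: 10+1-2=9
Step 11: prey: 9+3-4=8; pred: 9+0-1=8
Max prey = 33 at step 1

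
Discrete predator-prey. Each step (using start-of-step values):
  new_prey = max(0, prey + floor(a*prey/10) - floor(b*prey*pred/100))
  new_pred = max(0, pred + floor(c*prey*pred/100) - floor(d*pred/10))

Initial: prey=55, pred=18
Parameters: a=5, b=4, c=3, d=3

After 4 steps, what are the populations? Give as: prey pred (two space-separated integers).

Step 1: prey: 55+27-39=43; pred: 18+29-5=42
Step 2: prey: 43+21-72=0; pred: 42+54-12=84
Step 3: prey: 0+0-0=0; pred: 84+0-25=59
Step 4: prey: 0+0-0=0; pred: 59+0-17=42

Answer: 0 42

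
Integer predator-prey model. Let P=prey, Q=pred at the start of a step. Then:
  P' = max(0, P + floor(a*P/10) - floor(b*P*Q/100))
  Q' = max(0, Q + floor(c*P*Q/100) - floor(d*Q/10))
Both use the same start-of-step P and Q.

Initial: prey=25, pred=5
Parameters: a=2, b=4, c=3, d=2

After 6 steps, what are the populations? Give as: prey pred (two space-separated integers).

Step 1: prey: 25+5-5=25; pred: 5+3-1=7
Step 2: prey: 25+5-7=23; pred: 7+5-1=11
Step 3: prey: 23+4-10=17; pred: 11+7-2=16
Step 4: prey: 17+3-10=10; pred: 16+8-3=21
Step 5: prey: 10+2-8=4; pred: 21+6-4=23
Step 6: prey: 4+0-3=1; pred: 23+2-4=21

Answer: 1 21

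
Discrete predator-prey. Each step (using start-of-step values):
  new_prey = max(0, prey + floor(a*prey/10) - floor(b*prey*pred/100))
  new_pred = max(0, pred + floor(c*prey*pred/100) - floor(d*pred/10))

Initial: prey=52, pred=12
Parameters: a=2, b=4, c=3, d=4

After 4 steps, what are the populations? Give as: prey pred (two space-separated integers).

Answer: 0 21

Derivation:
Step 1: prey: 52+10-24=38; pred: 12+18-4=26
Step 2: prey: 38+7-39=6; pred: 26+29-10=45
Step 3: prey: 6+1-10=0; pred: 45+8-18=35
Step 4: prey: 0+0-0=0; pred: 35+0-14=21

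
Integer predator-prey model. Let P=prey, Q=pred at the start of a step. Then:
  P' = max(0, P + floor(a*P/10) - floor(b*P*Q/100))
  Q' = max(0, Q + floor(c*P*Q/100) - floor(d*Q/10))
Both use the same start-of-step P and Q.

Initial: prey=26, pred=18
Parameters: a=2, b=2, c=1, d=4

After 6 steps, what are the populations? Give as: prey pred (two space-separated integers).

Step 1: prey: 26+5-9=22; pred: 18+4-7=15
Step 2: prey: 22+4-6=20; pred: 15+3-6=12
Step 3: prey: 20+4-4=20; pred: 12+2-4=10
Step 4: prey: 20+4-4=20; pred: 10+2-4=8
Step 5: prey: 20+4-3=21; pred: 8+1-3=6
Step 6: prey: 21+4-2=23; pred: 6+1-2=5

Answer: 23 5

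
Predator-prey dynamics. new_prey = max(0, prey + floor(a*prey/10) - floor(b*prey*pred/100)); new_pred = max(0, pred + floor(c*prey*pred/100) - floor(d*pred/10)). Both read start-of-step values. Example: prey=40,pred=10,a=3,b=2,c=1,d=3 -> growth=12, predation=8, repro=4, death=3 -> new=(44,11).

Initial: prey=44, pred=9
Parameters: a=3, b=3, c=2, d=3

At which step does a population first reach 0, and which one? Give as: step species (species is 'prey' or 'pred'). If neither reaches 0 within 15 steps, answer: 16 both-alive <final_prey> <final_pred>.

Answer: 6 prey

Derivation:
Step 1: prey: 44+13-11=46; pred: 9+7-2=14
Step 2: prey: 46+13-19=40; pred: 14+12-4=22
Step 3: prey: 40+12-26=26; pred: 22+17-6=33
Step 4: prey: 26+7-25=8; pred: 33+17-9=41
Step 5: prey: 8+2-9=1; pred: 41+6-12=35
Step 6: prey: 1+0-1=0; pred: 35+0-10=25
First extinction: prey at step 6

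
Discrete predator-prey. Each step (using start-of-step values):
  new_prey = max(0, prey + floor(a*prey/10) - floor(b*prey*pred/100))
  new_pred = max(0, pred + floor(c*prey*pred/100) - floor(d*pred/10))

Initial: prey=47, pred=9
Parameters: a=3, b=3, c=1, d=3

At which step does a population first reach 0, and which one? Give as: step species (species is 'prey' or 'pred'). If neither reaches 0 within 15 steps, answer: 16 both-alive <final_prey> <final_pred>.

Step 1: prey: 47+14-12=49; pred: 9+4-2=11
Step 2: prey: 49+14-16=47; pred: 11+5-3=13
Step 3: prey: 47+14-18=43; pred: 13+6-3=16
Step 4: prey: 43+12-20=35; pred: 16+6-4=18
Step 5: prey: 35+10-18=27; pred: 18+6-5=19
Step 6: prey: 27+8-15=20; pred: 19+5-5=19
Step 7: prey: 20+6-11=15; pred: 19+3-5=17
Step 8: prey: 15+4-7=12; pred: 17+2-5=14
Step 9: prey: 12+3-5=10; pred: 14+1-4=11
Step 10: prey: 10+3-3=10; pred: 11+1-3=9
Step 11: prey: 10+3-2=11; pred: 9+0-2=7
Step 12: prey: 11+3-2=12; pred: 7+0-2=5
Step 13: prey: 12+3-1=14; pred: 5+0-1=4
Step 14: prey: 14+4-1=17; pred: 4+0-1=3
Step 15: prey: 17+5-1=21; pred: 3+0-0=3
No extinction within 15 steps

Answer: 16 both-alive 21 3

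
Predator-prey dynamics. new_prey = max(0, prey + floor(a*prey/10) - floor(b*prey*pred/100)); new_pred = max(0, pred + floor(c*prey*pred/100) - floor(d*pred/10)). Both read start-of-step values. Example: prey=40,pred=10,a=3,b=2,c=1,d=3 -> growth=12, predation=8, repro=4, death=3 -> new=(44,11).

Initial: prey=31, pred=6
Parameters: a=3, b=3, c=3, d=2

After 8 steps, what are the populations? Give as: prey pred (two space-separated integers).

Step 1: prey: 31+9-5=35; pred: 6+5-1=10
Step 2: prey: 35+10-10=35; pred: 10+10-2=18
Step 3: prey: 35+10-18=27; pred: 18+18-3=33
Step 4: prey: 27+8-26=9; pred: 33+26-6=53
Step 5: prey: 9+2-14=0; pred: 53+14-10=57
Step 6: prey: 0+0-0=0; pred: 57+0-11=46
Step 7: prey: 0+0-0=0; pred: 46+0-9=37
Step 8: prey: 0+0-0=0; pred: 37+0-7=30

Answer: 0 30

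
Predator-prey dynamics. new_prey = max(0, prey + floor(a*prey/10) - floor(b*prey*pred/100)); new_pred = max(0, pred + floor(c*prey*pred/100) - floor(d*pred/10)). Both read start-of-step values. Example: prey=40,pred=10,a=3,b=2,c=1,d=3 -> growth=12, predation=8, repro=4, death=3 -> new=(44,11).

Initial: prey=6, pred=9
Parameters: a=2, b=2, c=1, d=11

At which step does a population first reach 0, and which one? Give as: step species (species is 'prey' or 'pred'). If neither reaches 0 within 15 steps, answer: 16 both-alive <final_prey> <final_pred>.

Answer: 1 pred

Derivation:
Step 1: prey: 6+1-1=6; pred: 9+0-9=0
First extinction: pred at step 1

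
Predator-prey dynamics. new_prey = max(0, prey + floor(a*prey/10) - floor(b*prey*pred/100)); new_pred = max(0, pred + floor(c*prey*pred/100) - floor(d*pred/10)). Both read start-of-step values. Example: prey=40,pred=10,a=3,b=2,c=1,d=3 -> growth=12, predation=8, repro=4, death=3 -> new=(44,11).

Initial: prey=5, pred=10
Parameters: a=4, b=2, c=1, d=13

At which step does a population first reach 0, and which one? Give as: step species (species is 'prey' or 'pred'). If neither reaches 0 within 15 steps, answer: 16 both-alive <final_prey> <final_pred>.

Step 1: prey: 5+2-1=6; pred: 10+0-13=0
First extinction: pred at step 1

Answer: 1 pred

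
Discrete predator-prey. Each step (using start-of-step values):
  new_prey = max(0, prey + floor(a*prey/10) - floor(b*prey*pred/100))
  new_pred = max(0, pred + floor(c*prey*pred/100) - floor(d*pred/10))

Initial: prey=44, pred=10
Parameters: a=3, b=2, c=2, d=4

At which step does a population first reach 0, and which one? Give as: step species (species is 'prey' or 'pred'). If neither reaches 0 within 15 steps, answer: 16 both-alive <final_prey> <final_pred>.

Step 1: prey: 44+13-8=49; pred: 10+8-4=14
Step 2: prey: 49+14-13=50; pred: 14+13-5=22
Step 3: prey: 50+15-22=43; pred: 22+22-8=36
Step 4: prey: 43+12-30=25; pred: 36+30-14=52
Step 5: prey: 25+7-26=6; pred: 52+26-20=58
Step 6: prey: 6+1-6=1; pred: 58+6-23=41
Step 7: prey: 1+0-0=1; pred: 41+0-16=25
Step 8: prey: 1+0-0=1; pred: 25+0-10=15
Step 9: prey: 1+0-0=1; pred: 15+0-6=9
Step 10: prey: 1+0-0=1; pred: 9+0-3=6
Step 11: prey: 1+0-0=1; pred: 6+0-2=4
Step 12: prey: 1+0-0=1; pred: 4+0-1=3
Step 13: prey: 1+0-0=1; pred: 3+0-1=2
Step 14: prey: 1+0-0=1; pred: 2+0-0=2
Steps 15-15: state stable at prey=1, pred=2 (no change)
No extinction within 15 steps

Answer: 16 both-alive 1 2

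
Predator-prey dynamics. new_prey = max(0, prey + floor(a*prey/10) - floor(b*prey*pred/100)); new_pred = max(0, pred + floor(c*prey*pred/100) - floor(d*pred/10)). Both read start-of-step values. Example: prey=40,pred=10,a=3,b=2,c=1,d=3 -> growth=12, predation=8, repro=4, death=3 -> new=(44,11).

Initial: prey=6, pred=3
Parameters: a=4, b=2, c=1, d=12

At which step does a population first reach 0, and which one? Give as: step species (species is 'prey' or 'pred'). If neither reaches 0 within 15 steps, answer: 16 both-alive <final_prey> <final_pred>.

Answer: 1 pred

Derivation:
Step 1: prey: 6+2-0=8; pred: 3+0-3=0
First extinction: pred at step 1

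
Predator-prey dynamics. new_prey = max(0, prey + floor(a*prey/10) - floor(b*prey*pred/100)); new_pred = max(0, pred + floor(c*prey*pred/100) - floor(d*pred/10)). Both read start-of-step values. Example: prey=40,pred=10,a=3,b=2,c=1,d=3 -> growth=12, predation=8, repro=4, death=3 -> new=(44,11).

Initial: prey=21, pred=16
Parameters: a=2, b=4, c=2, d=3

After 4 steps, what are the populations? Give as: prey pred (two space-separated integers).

Step 1: prey: 21+4-13=12; pred: 16+6-4=18
Step 2: prey: 12+2-8=6; pred: 18+4-5=17
Step 3: prey: 6+1-4=3; pred: 17+2-5=14
Step 4: prey: 3+0-1=2; pred: 14+0-4=10

Answer: 2 10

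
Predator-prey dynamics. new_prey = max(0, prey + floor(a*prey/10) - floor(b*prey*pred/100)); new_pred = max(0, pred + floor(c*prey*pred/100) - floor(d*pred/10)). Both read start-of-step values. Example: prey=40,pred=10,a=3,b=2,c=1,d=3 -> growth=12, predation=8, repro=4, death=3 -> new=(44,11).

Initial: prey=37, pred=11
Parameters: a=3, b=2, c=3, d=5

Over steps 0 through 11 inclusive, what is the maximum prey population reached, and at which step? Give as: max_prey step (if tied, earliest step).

Answer: 40 1

Derivation:
Step 1: prey: 37+11-8=40; pred: 11+12-5=18
Step 2: prey: 40+12-14=38; pred: 18+21-9=30
Step 3: prey: 38+11-22=27; pred: 30+34-15=49
Step 4: prey: 27+8-26=9; pred: 49+39-24=64
Step 5: prey: 9+2-11=0; pred: 64+17-32=49
Step 6: prey: 0+0-0=0; pred: 49+0-24=25
Step 7: prey: 0+0-0=0; pred: 25+0-12=13
Step 8: prey: 0+0-0=0; pred: 13+0-6=7
Step 9: prey: 0+0-0=0; pred: 7+0-3=4
Step 10: prey: 0+0-0=0; pred: 4+0-2=2
Step 11: prey: 0+0-0=0; pred: 2+0-1=1
Max prey = 40 at step 1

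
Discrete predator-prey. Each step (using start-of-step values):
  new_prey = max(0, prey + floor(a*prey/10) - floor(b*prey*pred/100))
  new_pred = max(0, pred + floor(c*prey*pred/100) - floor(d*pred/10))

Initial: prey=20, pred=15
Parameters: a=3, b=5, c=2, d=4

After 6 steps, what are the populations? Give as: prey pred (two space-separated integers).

Answer: 5 3

Derivation:
Step 1: prey: 20+6-15=11; pred: 15+6-6=15
Step 2: prey: 11+3-8=6; pred: 15+3-6=12
Step 3: prey: 6+1-3=4; pred: 12+1-4=9
Step 4: prey: 4+1-1=4; pred: 9+0-3=6
Step 5: prey: 4+1-1=4; pred: 6+0-2=4
Step 6: prey: 4+1-0=5; pred: 4+0-1=3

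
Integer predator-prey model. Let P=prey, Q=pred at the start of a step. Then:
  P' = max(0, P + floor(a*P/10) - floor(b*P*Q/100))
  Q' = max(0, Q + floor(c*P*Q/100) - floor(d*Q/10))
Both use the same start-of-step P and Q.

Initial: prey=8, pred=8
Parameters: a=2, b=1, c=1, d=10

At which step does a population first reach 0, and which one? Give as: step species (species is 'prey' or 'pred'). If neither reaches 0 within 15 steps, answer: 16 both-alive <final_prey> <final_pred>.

Step 1: prey: 8+1-0=9; pred: 8+0-8=0
First extinction: pred at step 1

Answer: 1 pred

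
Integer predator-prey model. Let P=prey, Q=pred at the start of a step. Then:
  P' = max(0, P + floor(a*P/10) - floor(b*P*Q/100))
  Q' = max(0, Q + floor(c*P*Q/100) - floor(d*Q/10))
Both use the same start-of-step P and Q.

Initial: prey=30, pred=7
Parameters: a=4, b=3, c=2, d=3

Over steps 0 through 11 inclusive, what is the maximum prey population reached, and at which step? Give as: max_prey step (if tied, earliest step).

Answer: 42 3

Derivation:
Step 1: prey: 30+12-6=36; pred: 7+4-2=9
Step 2: prey: 36+14-9=41; pred: 9+6-2=13
Step 3: prey: 41+16-15=42; pred: 13+10-3=20
Step 4: prey: 42+16-25=33; pred: 20+16-6=30
Step 5: prey: 33+13-29=17; pred: 30+19-9=40
Step 6: prey: 17+6-20=3; pred: 40+13-12=41
Step 7: prey: 3+1-3=1; pred: 41+2-12=31
Step 8: prey: 1+0-0=1; pred: 31+0-9=22
Step 9: prey: 1+0-0=1; pred: 22+0-6=16
Step 10: prey: 1+0-0=1; pred: 16+0-4=12
Step 11: prey: 1+0-0=1; pred: 12+0-3=9
Max prey = 42 at step 3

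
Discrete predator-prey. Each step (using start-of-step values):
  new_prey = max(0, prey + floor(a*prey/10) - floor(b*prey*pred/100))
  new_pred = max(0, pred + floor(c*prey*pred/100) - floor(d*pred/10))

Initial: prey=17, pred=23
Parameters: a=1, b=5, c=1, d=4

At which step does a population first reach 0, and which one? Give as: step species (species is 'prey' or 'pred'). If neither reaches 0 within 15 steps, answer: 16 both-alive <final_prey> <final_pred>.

Answer: 1 prey

Derivation:
Step 1: prey: 17+1-19=0; pred: 23+3-9=17
First extinction: prey at step 1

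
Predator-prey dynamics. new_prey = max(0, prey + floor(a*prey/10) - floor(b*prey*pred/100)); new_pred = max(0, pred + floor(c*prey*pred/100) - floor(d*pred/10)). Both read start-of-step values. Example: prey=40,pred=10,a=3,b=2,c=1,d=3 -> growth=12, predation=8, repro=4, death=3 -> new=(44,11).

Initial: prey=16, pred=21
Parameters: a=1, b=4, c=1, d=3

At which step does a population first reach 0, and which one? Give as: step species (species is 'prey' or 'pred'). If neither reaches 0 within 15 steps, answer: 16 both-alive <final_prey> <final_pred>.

Answer: 16 both-alive 1 3

Derivation:
Step 1: prey: 16+1-13=4; pred: 21+3-6=18
Step 2: prey: 4+0-2=2; pred: 18+0-5=13
Step 3: prey: 2+0-1=1; pred: 13+0-3=10
Step 4: prey: 1+0-0=1; pred: 10+0-3=7
Step 5: prey: 1+0-0=1; pred: 7+0-2=5
Step 6: prey: 1+0-0=1; pred: 5+0-1=4
Step 7: prey: 1+0-0=1; pred: 4+0-1=3
Step 8: prey: 1+0-0=1; pred: 3+0-0=3
Steps 9-15: state stable at prey=1, pred=3 (no change)
No extinction within 15 steps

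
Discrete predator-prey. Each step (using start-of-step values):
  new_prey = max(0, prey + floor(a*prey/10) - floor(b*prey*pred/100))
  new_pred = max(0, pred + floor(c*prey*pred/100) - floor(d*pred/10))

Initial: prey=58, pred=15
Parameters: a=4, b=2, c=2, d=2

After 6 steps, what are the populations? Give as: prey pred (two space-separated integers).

Step 1: prey: 58+23-17=64; pred: 15+17-3=29
Step 2: prey: 64+25-37=52; pred: 29+37-5=61
Step 3: prey: 52+20-63=9; pred: 61+63-12=112
Step 4: prey: 9+3-20=0; pred: 112+20-22=110
Step 5: prey: 0+0-0=0; pred: 110+0-22=88
Step 6: prey: 0+0-0=0; pred: 88+0-17=71

Answer: 0 71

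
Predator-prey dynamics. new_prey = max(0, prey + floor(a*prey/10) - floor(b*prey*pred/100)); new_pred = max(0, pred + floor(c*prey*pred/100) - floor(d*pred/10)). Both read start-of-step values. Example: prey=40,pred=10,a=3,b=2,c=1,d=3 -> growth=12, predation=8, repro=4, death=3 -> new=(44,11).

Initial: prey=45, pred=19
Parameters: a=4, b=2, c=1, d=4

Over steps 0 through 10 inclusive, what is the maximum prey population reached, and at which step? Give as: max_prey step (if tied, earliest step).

Step 1: prey: 45+18-17=46; pred: 19+8-7=20
Step 2: prey: 46+18-18=46; pred: 20+9-8=21
Step 3: prey: 46+18-19=45; pred: 21+9-8=22
Step 4: prey: 45+18-19=44; pred: 22+9-8=23
Step 5: prey: 44+17-20=41; pred: 23+10-9=24
Step 6: prey: 41+16-19=38; pred: 24+9-9=24
Step 7: prey: 38+15-18=35; pred: 24+9-9=24
Step 8: prey: 35+14-16=33; pred: 24+8-9=23
Step 9: prey: 33+13-15=31; pred: 23+7-9=21
Step 10: prey: 31+12-13=30; pred: 21+6-8=19
Max prey = 46 at step 1

Answer: 46 1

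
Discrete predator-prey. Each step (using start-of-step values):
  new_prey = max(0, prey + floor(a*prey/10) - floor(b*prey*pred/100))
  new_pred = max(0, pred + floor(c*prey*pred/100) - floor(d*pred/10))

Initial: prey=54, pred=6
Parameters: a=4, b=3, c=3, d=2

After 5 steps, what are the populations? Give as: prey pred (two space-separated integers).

Answer: 0 108

Derivation:
Step 1: prey: 54+21-9=66; pred: 6+9-1=14
Step 2: prey: 66+26-27=65; pred: 14+27-2=39
Step 3: prey: 65+26-76=15; pred: 39+76-7=108
Step 4: prey: 15+6-48=0; pred: 108+48-21=135
Step 5: prey: 0+0-0=0; pred: 135+0-27=108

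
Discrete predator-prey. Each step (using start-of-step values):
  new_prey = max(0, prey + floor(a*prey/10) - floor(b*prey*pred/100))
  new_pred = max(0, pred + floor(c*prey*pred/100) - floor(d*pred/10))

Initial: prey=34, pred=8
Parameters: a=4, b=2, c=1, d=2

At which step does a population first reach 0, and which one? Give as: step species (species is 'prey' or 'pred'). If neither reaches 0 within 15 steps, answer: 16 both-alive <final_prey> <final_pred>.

Step 1: prey: 34+13-5=42; pred: 8+2-1=9
Step 2: prey: 42+16-7=51; pred: 9+3-1=11
Step 3: prey: 51+20-11=60; pred: 11+5-2=14
Step 4: prey: 60+24-16=68; pred: 14+8-2=20
Step 5: prey: 68+27-27=68; pred: 20+13-4=29
Step 6: prey: 68+27-39=56; pred: 29+19-5=43
Step 7: prey: 56+22-48=30; pred: 43+24-8=59
Step 8: prey: 30+12-35=7; pred: 59+17-11=65
Step 9: prey: 7+2-9=0; pred: 65+4-13=56
First extinction: prey at step 9

Answer: 9 prey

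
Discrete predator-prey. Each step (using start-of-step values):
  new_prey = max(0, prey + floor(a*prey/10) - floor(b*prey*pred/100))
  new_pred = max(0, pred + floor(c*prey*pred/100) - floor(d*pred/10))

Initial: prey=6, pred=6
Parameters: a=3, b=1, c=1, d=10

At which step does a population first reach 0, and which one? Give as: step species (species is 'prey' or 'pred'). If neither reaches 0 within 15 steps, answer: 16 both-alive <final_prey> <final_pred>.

Answer: 1 pred

Derivation:
Step 1: prey: 6+1-0=7; pred: 6+0-6=0
First extinction: pred at step 1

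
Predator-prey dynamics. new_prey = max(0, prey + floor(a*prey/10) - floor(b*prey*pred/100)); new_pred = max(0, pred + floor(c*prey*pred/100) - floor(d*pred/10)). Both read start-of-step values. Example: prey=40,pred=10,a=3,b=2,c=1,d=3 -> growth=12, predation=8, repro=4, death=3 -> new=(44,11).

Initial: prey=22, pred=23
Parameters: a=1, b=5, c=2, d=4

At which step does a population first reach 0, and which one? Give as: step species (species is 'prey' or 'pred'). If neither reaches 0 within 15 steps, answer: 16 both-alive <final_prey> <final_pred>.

Step 1: prey: 22+2-25=0; pred: 23+10-9=24
First extinction: prey at step 1

Answer: 1 prey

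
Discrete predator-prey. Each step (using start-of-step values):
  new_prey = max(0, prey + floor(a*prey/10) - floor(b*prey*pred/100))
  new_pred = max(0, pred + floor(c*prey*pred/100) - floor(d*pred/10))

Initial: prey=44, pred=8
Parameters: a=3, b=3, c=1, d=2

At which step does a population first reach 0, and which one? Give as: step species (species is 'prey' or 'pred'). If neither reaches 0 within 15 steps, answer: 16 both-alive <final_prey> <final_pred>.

Answer: 16 both-alive 5 6

Derivation:
Step 1: prey: 44+13-10=47; pred: 8+3-1=10
Step 2: prey: 47+14-14=47; pred: 10+4-2=12
Step 3: prey: 47+14-16=45; pred: 12+5-2=15
Step 4: prey: 45+13-20=38; pred: 15+6-3=18
Step 5: prey: 38+11-20=29; pred: 18+6-3=21
Step 6: prey: 29+8-18=19; pred: 21+6-4=23
Step 7: prey: 19+5-13=11; pred: 23+4-4=23
Step 8: prey: 11+3-7=7; pred: 23+2-4=21
Step 9: prey: 7+2-4=5; pred: 21+1-4=18
Step 10: prey: 5+1-2=4; pred: 18+0-3=15
Step 11: prey: 4+1-1=4; pred: 15+0-3=12
Step 12: prey: 4+1-1=4; pred: 12+0-2=10
Step 13: prey: 4+1-1=4; pred: 10+0-2=8
Step 14: prey: 4+1-0=5; pred: 8+0-1=7
Step 15: prey: 5+1-1=5; pred: 7+0-1=6
No extinction within 15 steps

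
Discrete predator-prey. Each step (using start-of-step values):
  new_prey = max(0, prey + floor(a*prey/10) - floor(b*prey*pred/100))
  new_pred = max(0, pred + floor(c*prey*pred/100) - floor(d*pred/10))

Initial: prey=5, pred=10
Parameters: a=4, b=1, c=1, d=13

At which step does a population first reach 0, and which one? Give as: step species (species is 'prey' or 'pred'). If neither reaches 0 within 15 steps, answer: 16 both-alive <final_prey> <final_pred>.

Step 1: prey: 5+2-0=7; pred: 10+0-13=0
First extinction: pred at step 1

Answer: 1 pred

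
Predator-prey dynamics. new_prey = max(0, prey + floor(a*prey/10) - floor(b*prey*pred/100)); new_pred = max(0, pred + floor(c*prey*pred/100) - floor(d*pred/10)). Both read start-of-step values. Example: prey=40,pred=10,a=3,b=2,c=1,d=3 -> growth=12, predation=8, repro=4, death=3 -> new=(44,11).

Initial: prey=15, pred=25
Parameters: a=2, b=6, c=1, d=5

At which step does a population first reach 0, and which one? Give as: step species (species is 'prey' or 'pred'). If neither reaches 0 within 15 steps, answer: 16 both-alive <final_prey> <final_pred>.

Step 1: prey: 15+3-22=0; pred: 25+3-12=16
First extinction: prey at step 1

Answer: 1 prey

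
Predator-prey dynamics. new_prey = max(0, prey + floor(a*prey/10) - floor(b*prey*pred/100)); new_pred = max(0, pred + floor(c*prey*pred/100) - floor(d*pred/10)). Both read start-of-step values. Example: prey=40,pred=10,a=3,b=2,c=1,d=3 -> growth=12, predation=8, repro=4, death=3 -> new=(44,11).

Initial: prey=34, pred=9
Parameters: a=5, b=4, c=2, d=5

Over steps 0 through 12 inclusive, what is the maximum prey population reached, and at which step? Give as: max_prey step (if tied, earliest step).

Step 1: prey: 34+17-12=39; pred: 9+6-4=11
Step 2: prey: 39+19-17=41; pred: 11+8-5=14
Step 3: prey: 41+20-22=39; pred: 14+11-7=18
Step 4: prey: 39+19-28=30; pred: 18+14-9=23
Step 5: prey: 30+15-27=18; pred: 23+13-11=25
Step 6: prey: 18+9-18=9; pred: 25+9-12=22
Step 7: prey: 9+4-7=6; pred: 22+3-11=14
Step 8: prey: 6+3-3=6; pred: 14+1-7=8
Step 9: prey: 6+3-1=8; pred: 8+0-4=4
Step 10: prey: 8+4-1=11; pred: 4+0-2=2
Step 11: prey: 11+5-0=16; pred: 2+0-1=1
Step 12: prey: 16+8-0=24; pred: 1+0-0=1
Max prey = 41 at step 2

Answer: 41 2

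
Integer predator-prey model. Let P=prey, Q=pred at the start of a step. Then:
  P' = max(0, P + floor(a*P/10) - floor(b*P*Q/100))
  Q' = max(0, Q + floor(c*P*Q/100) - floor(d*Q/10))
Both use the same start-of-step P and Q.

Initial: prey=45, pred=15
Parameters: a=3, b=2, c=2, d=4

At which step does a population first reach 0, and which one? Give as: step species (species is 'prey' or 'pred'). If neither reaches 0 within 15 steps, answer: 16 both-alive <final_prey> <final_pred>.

Answer: 16 both-alive 1 2

Derivation:
Step 1: prey: 45+13-13=45; pred: 15+13-6=22
Step 2: prey: 45+13-19=39; pred: 22+19-8=33
Step 3: prey: 39+11-25=25; pred: 33+25-13=45
Step 4: prey: 25+7-22=10; pred: 45+22-18=49
Step 5: prey: 10+3-9=4; pred: 49+9-19=39
Step 6: prey: 4+1-3=2; pred: 39+3-15=27
Step 7: prey: 2+0-1=1; pred: 27+1-10=18
Step 8: prey: 1+0-0=1; pred: 18+0-7=11
Step 9: prey: 1+0-0=1; pred: 11+0-4=7
Step 10: prey: 1+0-0=1; pred: 7+0-2=5
Step 11: prey: 1+0-0=1; pred: 5+0-2=3
Step 12: prey: 1+0-0=1; pred: 3+0-1=2
Step 13: prey: 1+0-0=1; pred: 2+0-0=2
Steps 14-15: state stable at prey=1, pred=2 (no change)
No extinction within 15 steps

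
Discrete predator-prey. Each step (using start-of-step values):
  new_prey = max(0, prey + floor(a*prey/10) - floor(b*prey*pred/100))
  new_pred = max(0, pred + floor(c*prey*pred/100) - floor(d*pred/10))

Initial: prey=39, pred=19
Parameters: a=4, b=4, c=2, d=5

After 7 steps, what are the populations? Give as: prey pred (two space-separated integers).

Answer: 7 2

Derivation:
Step 1: prey: 39+15-29=25; pred: 19+14-9=24
Step 2: prey: 25+10-24=11; pred: 24+12-12=24
Step 3: prey: 11+4-10=5; pred: 24+5-12=17
Step 4: prey: 5+2-3=4; pred: 17+1-8=10
Step 5: prey: 4+1-1=4; pred: 10+0-5=5
Step 6: prey: 4+1-0=5; pred: 5+0-2=3
Step 7: prey: 5+2-0=7; pred: 3+0-1=2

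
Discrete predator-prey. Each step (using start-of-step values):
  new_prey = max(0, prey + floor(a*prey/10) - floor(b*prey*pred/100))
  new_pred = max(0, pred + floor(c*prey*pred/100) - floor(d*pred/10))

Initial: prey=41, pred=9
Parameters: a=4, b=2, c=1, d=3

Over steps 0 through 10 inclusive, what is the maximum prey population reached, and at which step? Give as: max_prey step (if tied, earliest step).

Step 1: prey: 41+16-7=50; pred: 9+3-2=10
Step 2: prey: 50+20-10=60; pred: 10+5-3=12
Step 3: prey: 60+24-14=70; pred: 12+7-3=16
Step 4: prey: 70+28-22=76; pred: 16+11-4=23
Step 5: prey: 76+30-34=72; pred: 23+17-6=34
Step 6: prey: 72+28-48=52; pred: 34+24-10=48
Step 7: prey: 52+20-49=23; pred: 48+24-14=58
Step 8: prey: 23+9-26=6; pred: 58+13-17=54
Step 9: prey: 6+2-6=2; pred: 54+3-16=41
Step 10: prey: 2+0-1=1; pred: 41+0-12=29
Max prey = 76 at step 4

Answer: 76 4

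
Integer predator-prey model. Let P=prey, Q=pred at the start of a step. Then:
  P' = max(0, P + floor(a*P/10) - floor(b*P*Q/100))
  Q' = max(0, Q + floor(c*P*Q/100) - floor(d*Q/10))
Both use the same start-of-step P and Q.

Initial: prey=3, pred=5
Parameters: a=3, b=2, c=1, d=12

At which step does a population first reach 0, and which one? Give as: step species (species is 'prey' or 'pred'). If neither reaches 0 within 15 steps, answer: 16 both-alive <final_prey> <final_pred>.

Step 1: prey: 3+0-0=3; pred: 5+0-6=0
First extinction: pred at step 1

Answer: 1 pred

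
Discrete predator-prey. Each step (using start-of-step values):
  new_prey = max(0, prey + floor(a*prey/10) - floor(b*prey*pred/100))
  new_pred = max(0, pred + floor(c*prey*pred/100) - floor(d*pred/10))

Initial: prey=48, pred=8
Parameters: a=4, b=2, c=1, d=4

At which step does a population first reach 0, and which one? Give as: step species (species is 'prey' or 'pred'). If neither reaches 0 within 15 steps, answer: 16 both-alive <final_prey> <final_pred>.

Answer: 8 prey

Derivation:
Step 1: prey: 48+19-7=60; pred: 8+3-3=8
Step 2: prey: 60+24-9=75; pred: 8+4-3=9
Step 3: prey: 75+30-13=92; pred: 9+6-3=12
Step 4: prey: 92+36-22=106; pred: 12+11-4=19
Step 5: prey: 106+42-40=108; pred: 19+20-7=32
Step 6: prey: 108+43-69=82; pred: 32+34-12=54
Step 7: prey: 82+32-88=26; pred: 54+44-21=77
Step 8: prey: 26+10-40=0; pred: 77+20-30=67
First extinction: prey at step 8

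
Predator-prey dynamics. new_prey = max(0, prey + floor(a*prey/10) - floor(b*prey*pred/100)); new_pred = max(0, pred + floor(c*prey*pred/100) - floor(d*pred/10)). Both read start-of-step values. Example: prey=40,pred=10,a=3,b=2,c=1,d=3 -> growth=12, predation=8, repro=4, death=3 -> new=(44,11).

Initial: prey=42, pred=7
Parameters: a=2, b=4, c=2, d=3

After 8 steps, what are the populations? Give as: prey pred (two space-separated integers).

Step 1: prey: 42+8-11=39; pred: 7+5-2=10
Step 2: prey: 39+7-15=31; pred: 10+7-3=14
Step 3: prey: 31+6-17=20; pred: 14+8-4=18
Step 4: prey: 20+4-14=10; pred: 18+7-5=20
Step 5: prey: 10+2-8=4; pred: 20+4-6=18
Step 6: prey: 4+0-2=2; pred: 18+1-5=14
Step 7: prey: 2+0-1=1; pred: 14+0-4=10
Step 8: prey: 1+0-0=1; pred: 10+0-3=7

Answer: 1 7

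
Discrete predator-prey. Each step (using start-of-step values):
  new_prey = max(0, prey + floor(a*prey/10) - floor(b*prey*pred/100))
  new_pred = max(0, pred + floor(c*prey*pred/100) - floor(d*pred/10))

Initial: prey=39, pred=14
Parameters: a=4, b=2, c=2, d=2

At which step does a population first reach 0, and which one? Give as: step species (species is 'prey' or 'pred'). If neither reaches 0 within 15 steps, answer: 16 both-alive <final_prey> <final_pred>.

Step 1: prey: 39+15-10=44; pred: 14+10-2=22
Step 2: prey: 44+17-19=42; pred: 22+19-4=37
Step 3: prey: 42+16-31=27; pred: 37+31-7=61
Step 4: prey: 27+10-32=5; pred: 61+32-12=81
Step 5: prey: 5+2-8=0; pred: 81+8-16=73
First extinction: prey at step 5

Answer: 5 prey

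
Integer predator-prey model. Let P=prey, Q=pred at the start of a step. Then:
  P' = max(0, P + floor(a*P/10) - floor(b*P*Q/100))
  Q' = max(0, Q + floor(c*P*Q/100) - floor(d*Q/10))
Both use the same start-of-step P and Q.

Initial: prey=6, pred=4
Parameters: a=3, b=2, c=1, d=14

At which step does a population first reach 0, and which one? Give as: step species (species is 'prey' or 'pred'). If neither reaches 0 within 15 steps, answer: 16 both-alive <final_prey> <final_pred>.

Answer: 1 pred

Derivation:
Step 1: prey: 6+1-0=7; pred: 4+0-5=0
First extinction: pred at step 1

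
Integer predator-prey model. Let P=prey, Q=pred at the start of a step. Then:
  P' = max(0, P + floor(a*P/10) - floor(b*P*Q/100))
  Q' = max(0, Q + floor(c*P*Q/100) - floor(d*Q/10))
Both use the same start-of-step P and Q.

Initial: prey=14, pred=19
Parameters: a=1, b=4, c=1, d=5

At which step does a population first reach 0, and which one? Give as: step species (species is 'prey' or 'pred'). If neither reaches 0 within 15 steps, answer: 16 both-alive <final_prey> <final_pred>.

Answer: 16 both-alive 3 1

Derivation:
Step 1: prey: 14+1-10=5; pred: 19+2-9=12
Step 2: prey: 5+0-2=3; pred: 12+0-6=6
Step 3: prey: 3+0-0=3; pred: 6+0-3=3
Step 4: prey: 3+0-0=3; pred: 3+0-1=2
Step 5: prey: 3+0-0=3; pred: 2+0-1=1
Step 6: prey: 3+0-0=3; pred: 1+0-0=1
Steps 7-15: state stable at prey=3, pred=1 (no change)
No extinction within 15 steps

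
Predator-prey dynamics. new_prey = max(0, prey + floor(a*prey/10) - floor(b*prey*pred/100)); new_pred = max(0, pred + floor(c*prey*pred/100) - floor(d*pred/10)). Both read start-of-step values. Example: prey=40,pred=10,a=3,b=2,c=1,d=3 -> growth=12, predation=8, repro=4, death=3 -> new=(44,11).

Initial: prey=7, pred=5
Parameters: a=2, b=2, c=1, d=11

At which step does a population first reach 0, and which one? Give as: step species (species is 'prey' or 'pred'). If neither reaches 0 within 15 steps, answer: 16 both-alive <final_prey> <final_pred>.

Answer: 1 pred

Derivation:
Step 1: prey: 7+1-0=8; pred: 5+0-5=0
First extinction: pred at step 1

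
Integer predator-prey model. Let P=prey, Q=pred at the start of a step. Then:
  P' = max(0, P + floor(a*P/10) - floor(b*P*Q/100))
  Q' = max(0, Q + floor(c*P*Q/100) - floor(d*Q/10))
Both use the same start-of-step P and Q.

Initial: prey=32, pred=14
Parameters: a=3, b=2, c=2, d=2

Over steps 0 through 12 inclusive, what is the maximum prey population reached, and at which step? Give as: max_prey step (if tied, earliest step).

Step 1: prey: 32+9-8=33; pred: 14+8-2=20
Step 2: prey: 33+9-13=29; pred: 20+13-4=29
Step 3: prey: 29+8-16=21; pred: 29+16-5=40
Step 4: prey: 21+6-16=11; pred: 40+16-8=48
Step 5: prey: 11+3-10=4; pred: 48+10-9=49
Step 6: prey: 4+1-3=2; pred: 49+3-9=43
Step 7: prey: 2+0-1=1; pred: 43+1-8=36
Step 8: prey: 1+0-0=1; pred: 36+0-7=29
Step 9: prey: 1+0-0=1; pred: 29+0-5=24
Step 10: prey: 1+0-0=1; pred: 24+0-4=20
Step 11: prey: 1+0-0=1; pred: 20+0-4=16
Step 12: prey: 1+0-0=1; pred: 16+0-3=13
Max prey = 33 at step 1

Answer: 33 1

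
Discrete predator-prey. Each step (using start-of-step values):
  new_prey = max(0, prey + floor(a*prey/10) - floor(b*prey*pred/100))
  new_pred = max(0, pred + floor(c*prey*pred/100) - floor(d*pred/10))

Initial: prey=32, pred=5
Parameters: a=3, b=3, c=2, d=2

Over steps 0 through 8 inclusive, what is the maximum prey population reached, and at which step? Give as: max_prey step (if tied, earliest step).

Step 1: prey: 32+9-4=37; pred: 5+3-1=7
Step 2: prey: 37+11-7=41; pred: 7+5-1=11
Step 3: prey: 41+12-13=40; pred: 11+9-2=18
Step 4: prey: 40+12-21=31; pred: 18+14-3=29
Step 5: prey: 31+9-26=14; pred: 29+17-5=41
Step 6: prey: 14+4-17=1; pred: 41+11-8=44
Step 7: prey: 1+0-1=0; pred: 44+0-8=36
Step 8: prey: 0+0-0=0; pred: 36+0-7=29
Max prey = 41 at step 2

Answer: 41 2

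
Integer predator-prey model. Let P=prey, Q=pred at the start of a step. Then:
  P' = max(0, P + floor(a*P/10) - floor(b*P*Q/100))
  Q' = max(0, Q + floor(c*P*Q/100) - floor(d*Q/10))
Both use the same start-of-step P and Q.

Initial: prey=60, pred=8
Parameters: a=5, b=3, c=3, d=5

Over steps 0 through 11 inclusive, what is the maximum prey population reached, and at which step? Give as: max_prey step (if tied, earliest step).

Step 1: prey: 60+30-14=76; pred: 8+14-4=18
Step 2: prey: 76+38-41=73; pred: 18+41-9=50
Step 3: prey: 73+36-109=0; pred: 50+109-25=134
Step 4: prey: 0+0-0=0; pred: 134+0-67=67
Step 5: prey: 0+0-0=0; pred: 67+0-33=34
Step 6: prey: 0+0-0=0; pred: 34+0-17=17
Step 7: prey: 0+0-0=0; pred: 17+0-8=9
Step 8: prey: 0+0-0=0; pred: 9+0-4=5
Step 9: prey: 0+0-0=0; pred: 5+0-2=3
Step 10: prey: 0+0-0=0; pred: 3+0-1=2
Step 11: prey: 0+0-0=0; pred: 2+0-1=1
Max prey = 76 at step 1

Answer: 76 1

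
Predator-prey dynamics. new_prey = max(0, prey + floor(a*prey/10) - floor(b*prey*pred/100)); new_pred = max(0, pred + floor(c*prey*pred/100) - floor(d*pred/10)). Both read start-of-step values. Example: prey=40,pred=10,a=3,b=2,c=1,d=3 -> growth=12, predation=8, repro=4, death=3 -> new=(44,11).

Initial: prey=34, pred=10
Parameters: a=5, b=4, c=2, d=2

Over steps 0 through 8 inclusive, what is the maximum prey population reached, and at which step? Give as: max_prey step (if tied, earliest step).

Step 1: prey: 34+17-13=38; pred: 10+6-2=14
Step 2: prey: 38+19-21=36; pred: 14+10-2=22
Step 3: prey: 36+18-31=23; pred: 22+15-4=33
Step 4: prey: 23+11-30=4; pred: 33+15-6=42
Step 5: prey: 4+2-6=0; pred: 42+3-8=37
Step 6: prey: 0+0-0=0; pred: 37+0-7=30
Step 7: prey: 0+0-0=0; pred: 30+0-6=24
Step 8: prey: 0+0-0=0; pred: 24+0-4=20
Max prey = 38 at step 1

Answer: 38 1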